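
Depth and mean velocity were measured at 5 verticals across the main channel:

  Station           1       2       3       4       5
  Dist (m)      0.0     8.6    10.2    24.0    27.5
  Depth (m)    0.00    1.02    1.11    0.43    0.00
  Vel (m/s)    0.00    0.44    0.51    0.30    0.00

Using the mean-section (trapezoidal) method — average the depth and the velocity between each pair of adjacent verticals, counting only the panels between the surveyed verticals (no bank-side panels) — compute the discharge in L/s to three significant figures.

Panel 1-2: Δb = 8.6 m, d̄ = (0.00+1.02)/2 = 0.51, v̄ = (0.00+0.44)/2 = 0.22 → q = 8.6×0.51×0.22 = 0.9649 m³/s
Panel 2-3: Δb = 1.6 m, d̄ = (1.02+1.11)/2 = 1.065, v̄ = (0.44+0.51)/2 = 0.475 → q = 1.6×1.065×0.475 = 0.8094 m³/s
Panel 3-4: Δb = 13.8 m, d̄ = (1.11+0.43)/2 = 0.77, v̄ = (0.51+0.30)/2 = 0.405 → q = 13.8×0.77×0.405 = 4.304 m³/s
Panel 4-5: Δb = 3.5 m, d̄ = (0.43+0.00)/2 = 0.215, v̄ = (0.30+0.00)/2 = 0.15 → q = 3.5×0.215×0.15 = 0.1129 m³/s
Q = Σ q = 6.191 m³/s
= 6.191 × 1000 = 6191 L/s

6190 L/s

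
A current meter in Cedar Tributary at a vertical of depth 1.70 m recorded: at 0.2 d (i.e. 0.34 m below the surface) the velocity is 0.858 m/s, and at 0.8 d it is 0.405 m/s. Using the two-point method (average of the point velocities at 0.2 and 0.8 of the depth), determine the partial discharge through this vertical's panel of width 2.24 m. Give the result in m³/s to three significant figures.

v̄ = (0.858 + 0.405) / 2 = 0.6315 m/s
q = v̄ × d × w = 0.6315 × 1.70 × 2.24 = 2.405 m³/s

2.40 m³/s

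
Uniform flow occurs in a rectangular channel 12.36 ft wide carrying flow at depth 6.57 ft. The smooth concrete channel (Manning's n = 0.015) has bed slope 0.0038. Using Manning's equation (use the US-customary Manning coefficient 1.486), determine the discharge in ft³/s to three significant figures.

1070 ft³/s

A = b·y = 12.36 × 6.57 = 81.21 ft²
P = b + 2y = 12.36 + 2×6.57 = 25.50 ft
R = A/P = 81.21/25.50 = 3.185 ft
Q = (1.486/n)·A·R^(2/3)·S^(1/2) = (1.486/0.015) × 81.21 × 3.185^(2/3) × 0.0038^(1/2) = 1073 ft³/s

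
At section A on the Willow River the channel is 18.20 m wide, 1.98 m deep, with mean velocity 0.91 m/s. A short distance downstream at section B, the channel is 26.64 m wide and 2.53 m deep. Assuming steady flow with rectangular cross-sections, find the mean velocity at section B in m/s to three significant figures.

0.487 m/s

Q = A₁V₁ = (18.20×1.98) × 0.91 = 32.79 m³/s
A₂ = 26.64 × 2.53 = 67.40 m²
V₂ = Q/A₂ = 32.79/67.40 = 0.4865 m/s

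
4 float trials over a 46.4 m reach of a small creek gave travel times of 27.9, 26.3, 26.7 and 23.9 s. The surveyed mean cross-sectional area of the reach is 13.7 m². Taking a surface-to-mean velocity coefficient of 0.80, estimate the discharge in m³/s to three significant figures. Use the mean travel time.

19.4 m³/s

t̄ = (27.9 + 26.3 + 26.7 + 23.9) / 4 = 26.2 s
v_surface = L / t̄ = 46.4 / 26.2 = 1.771 m/s
v_mean = 0.80 × 1.771 = 1.417 m/s
Q = A × v_mean = 13.7 × 1.417 = 19.41 m³/s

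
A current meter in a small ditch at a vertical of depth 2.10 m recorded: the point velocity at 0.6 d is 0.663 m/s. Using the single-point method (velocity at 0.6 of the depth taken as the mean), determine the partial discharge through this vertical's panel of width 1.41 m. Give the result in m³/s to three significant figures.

v̄ = v₀.₆ = 0.663 m/s
q = v̄ × d × w = 0.6630 × 2.10 × 1.41 = 1.963 m³/s

1.96 m³/s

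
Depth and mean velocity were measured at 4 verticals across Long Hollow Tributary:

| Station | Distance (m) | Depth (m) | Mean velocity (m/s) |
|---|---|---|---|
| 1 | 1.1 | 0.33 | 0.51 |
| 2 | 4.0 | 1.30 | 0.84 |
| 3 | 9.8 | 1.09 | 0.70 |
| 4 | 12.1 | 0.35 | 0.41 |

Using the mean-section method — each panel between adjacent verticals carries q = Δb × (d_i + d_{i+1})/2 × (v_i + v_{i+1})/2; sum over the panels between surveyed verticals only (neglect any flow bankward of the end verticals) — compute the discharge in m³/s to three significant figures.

7.85 m³/s

Panel 1-2: Δb = 2.9 m, d̄ = (0.33+1.30)/2 = 0.815, v̄ = (0.51+0.84)/2 = 0.675 → q = 2.9×0.815×0.675 = 1.595 m³/s
Panel 2-3: Δb = 5.8 m, d̄ = (1.30+1.09)/2 = 1.195, v̄ = (0.84+0.70)/2 = 0.77 → q = 5.8×1.195×0.77 = 5.337 m³/s
Panel 3-4: Δb = 2.3 m, d̄ = (1.09+0.35)/2 = 0.72, v̄ = (0.70+0.41)/2 = 0.555 → q = 2.3×0.72×0.555 = 0.9191 m³/s
Q = Σ q = 7.851 m³/s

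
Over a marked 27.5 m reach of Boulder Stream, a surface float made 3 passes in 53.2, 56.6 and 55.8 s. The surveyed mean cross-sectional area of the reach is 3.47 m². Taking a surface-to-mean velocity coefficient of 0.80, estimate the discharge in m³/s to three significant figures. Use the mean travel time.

1.38 m³/s

t̄ = (53.2 + 56.6 + 55.8) / 3 = 55.2 s
v_surface = L / t̄ = 27.5 / 55.2 = 0.4982 m/s
v_mean = 0.80 × 0.4982 = 0.3986 m/s
Q = A × v_mean = 3.47 × 0.3986 = 1.383 m³/s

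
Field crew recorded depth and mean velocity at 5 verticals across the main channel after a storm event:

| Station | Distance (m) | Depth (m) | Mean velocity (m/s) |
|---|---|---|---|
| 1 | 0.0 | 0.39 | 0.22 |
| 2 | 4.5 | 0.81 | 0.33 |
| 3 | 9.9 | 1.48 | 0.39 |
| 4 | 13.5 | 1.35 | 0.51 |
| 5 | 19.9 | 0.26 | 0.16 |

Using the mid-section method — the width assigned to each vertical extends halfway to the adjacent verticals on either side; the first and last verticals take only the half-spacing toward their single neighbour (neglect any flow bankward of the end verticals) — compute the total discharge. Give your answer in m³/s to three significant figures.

w_1 = (4.5 − 0.0)/2 = 2.25 m; q_1 = 0.22 × 0.39 × 2.25 = 0.1931 m³/s
w_2 = (9.9 − 0.0)/2 = 4.95 m; q_2 = 0.33 × 0.81 × 4.95 = 1.323 m³/s
w_3 = (13.5 − 4.5)/2 = 4.5 m; q_3 = 0.39 × 1.48 × 4.5 = 2.597 m³/s
w_4 = (19.9 − 9.9)/2 = 5 m; q_4 = 0.51 × 1.35 × 5 = 3.443 m³/s
w_5 = (19.9 − 13.5)/2 = 3.2 m; q_5 = 0.16 × 0.26 × 3.2 = 0.1331 m³/s
Q = Σ qᵢ = 7.689 m³/s

7.69 m³/s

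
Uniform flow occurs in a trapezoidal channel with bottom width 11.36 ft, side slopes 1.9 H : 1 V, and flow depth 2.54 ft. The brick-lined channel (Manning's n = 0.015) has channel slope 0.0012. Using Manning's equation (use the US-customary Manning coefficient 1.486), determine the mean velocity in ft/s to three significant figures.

A = (b + z·y)·y = (11.36 + 1.9×2.54)×2.54 = 41.11 ft²
P = b + 2y√(1+z²) = 11.36 + 2×2.54×√(1+1.9²) = 22.27 ft
R = A/P = 41.11/22.27 = 1.846 ft
Q = (1.486/n)·A·R^(2/3)·S^(1/2) = (1.486/0.015) × 41.11 × 1.846^(2/3) × 0.0012^(1/2) = 212.3 ft³/s
V = Q/A = 212.3/41.11 = 5.165 ft/s

5.16 ft/s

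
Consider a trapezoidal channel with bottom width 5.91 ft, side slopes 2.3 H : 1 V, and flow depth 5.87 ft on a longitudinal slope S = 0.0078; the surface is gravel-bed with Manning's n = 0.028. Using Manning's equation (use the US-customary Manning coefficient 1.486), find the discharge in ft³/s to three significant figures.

A = (b + z·y)·y = (5.91 + 2.3×5.87)×5.87 = 113.9 ft²
P = b + 2y√(1+z²) = 5.91 + 2×5.87×√(1+2.3²) = 35.35 ft
R = A/P = 113.9/35.35 = 3.223 ft
Q = (1.486/n)·A·R^(2/3)·S^(1/2) = (1.486/0.028) × 113.9 × 3.223^(2/3) × 0.0078^(1/2) = 1165 ft³/s

1170 ft³/s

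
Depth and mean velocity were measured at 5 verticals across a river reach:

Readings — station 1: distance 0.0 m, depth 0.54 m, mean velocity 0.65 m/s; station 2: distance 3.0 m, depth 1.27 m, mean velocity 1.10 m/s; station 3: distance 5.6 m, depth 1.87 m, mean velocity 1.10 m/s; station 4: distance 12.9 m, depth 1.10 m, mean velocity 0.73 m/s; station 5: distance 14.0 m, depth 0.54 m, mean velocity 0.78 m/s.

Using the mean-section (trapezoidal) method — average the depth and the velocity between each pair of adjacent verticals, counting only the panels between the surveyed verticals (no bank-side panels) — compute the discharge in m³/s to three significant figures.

17.5 m³/s

Panel 1-2: Δb = 3 m, d̄ = (0.54+1.27)/2 = 0.905, v̄ = (0.65+1.10)/2 = 0.875 → q = 3×0.905×0.875 = 2.376 m³/s
Panel 2-3: Δb = 2.6 m, d̄ = (1.27+1.87)/2 = 1.57, v̄ = (1.10+1.10)/2 = 1.1 → q = 2.6×1.57×1.1 = 4.490 m³/s
Panel 3-4: Δb = 7.3 m, d̄ = (1.87+1.10)/2 = 1.485, v̄ = (1.10+0.73)/2 = 0.915 → q = 7.3×1.485×0.915 = 9.919 m³/s
Panel 4-5: Δb = 1.1 m, d̄ = (1.10+0.54)/2 = 0.82, v̄ = (0.73+0.78)/2 = 0.755 → q = 1.1×0.82×0.755 = 0.6810 m³/s
Q = Σ q = 17.47 m³/s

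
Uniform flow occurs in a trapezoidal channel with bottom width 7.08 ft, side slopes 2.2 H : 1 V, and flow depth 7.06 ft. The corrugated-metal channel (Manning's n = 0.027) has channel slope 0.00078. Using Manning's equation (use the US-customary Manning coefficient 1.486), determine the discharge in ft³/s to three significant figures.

605 ft³/s

A = (b + z·y)·y = (7.08 + 2.2×7.06)×7.06 = 159.6 ft²
P = b + 2y√(1+z²) = 7.08 + 2×7.06×√(1+2.2²) = 41.20 ft
R = A/P = 159.6/41.20 = 3.875 ft
Q = (1.486/n)·A·R^(2/3)·S^(1/2) = (1.486/0.027) × 159.6 × 3.875^(2/3) × 0.00078^(1/2) = 605.3 ft³/s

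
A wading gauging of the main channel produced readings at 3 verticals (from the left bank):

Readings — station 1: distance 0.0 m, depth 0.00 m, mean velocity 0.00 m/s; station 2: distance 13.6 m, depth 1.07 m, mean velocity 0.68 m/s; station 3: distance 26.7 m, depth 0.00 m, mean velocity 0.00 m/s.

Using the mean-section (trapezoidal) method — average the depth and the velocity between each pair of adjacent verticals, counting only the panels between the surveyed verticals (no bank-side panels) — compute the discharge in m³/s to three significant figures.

4.86 m³/s

Panel 1-2: Δb = 13.6 m, d̄ = (0.00+1.07)/2 = 0.535, v̄ = (0.00+0.68)/2 = 0.34 → q = 13.6×0.535×0.34 = 2.474 m³/s
Panel 2-3: Δb = 13.1 m, d̄ = (1.07+0.00)/2 = 0.535, v̄ = (0.68+0.00)/2 = 0.34 → q = 13.1×0.535×0.34 = 2.383 m³/s
Q = Σ q = 4.857 m³/s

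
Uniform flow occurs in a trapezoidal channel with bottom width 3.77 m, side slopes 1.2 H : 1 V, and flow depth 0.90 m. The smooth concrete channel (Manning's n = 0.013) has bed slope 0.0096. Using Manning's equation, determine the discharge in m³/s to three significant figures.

A = (b + z·y)·y = (3.77 + 1.2×0.90)×0.90 = 4.365 m²
P = b + 2y√(1+z²) = 3.77 + 2×0.90×√(1+1.2²) = 6.582 m
R = A/P = 4.365/6.582 = 0.6632 m
Q = (1/n)·A·R^(2/3)·S^(1/2) = (1/0.013) × 4.365 × 0.6632^(2/3) × 0.0096^(1/2) = 25.02 m³/s

25.0 m³/s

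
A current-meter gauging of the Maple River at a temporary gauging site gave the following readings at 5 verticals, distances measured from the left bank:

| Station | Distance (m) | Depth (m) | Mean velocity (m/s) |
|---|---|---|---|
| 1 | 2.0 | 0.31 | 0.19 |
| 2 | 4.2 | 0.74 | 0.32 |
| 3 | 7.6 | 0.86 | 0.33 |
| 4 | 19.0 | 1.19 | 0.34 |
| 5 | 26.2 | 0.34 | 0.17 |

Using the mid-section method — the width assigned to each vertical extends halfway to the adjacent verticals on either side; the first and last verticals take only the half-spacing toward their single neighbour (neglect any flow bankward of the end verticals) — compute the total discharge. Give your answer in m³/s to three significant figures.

6.80 m³/s

w_1 = (4.2 − 2.0)/2 = 1.1 m; q_1 = 0.19 × 0.31 × 1.1 = 0.06479 m³/s
w_2 = (7.6 − 2.0)/2 = 2.8 m; q_2 = 0.32 × 0.74 × 2.8 = 0.6630 m³/s
w_3 = (19.0 − 4.2)/2 = 7.4 m; q_3 = 0.33 × 0.86 × 7.4 = 2.100 m³/s
w_4 = (26.2 − 7.6)/2 = 9.3 m; q_4 = 0.34 × 1.19 × 9.3 = 3.763 m³/s
w_5 = (26.2 − 19.0)/2 = 3.6 m; q_5 = 0.17 × 0.34 × 3.6 = 0.2081 m³/s
Q = Σ qᵢ = 6.799 m³/s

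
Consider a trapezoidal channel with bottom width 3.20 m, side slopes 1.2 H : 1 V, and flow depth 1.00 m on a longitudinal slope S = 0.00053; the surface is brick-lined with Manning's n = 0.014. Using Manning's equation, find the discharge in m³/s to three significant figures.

5.68 m³/s

A = (b + z·y)·y = (3.20 + 1.2×1.00)×1.00 = 4.400 m²
P = b + 2y√(1+z²) = 3.20 + 2×1.00×√(1+1.2²) = 6.324 m
R = A/P = 4.400/6.324 = 0.6958 m
Q = (1/n)·A·R^(2/3)·S^(1/2) = (1/0.014) × 4.400 × 0.6958^(2/3) × 0.00053^(1/2) = 5.681 m³/s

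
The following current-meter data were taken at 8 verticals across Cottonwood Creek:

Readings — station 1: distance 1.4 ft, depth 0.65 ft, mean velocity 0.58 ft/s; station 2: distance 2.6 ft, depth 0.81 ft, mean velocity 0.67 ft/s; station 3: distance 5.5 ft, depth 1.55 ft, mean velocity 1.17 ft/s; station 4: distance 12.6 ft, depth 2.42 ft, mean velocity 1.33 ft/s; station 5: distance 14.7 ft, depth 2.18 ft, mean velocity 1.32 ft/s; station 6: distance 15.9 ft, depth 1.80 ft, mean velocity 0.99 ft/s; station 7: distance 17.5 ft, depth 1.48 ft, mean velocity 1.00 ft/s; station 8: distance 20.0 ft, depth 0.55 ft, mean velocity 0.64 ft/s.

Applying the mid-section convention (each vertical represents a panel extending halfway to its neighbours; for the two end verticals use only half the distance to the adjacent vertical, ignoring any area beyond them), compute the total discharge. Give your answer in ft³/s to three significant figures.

w_1 = (2.6 − 1.4)/2 = 0.6 ft; q_1 = 0.58 × 0.65 × 0.6 = 0.2262 ft³/s
w_2 = (5.5 − 1.4)/2 = 2.05 ft; q_2 = 0.67 × 0.81 × 2.05 = 1.113 ft³/s
w_3 = (12.6 − 2.6)/2 = 5 ft; q_3 = 1.17 × 1.55 × 5 = 9.068 ft³/s
w_4 = (14.7 − 5.5)/2 = 4.6 ft; q_4 = 1.33 × 2.42 × 4.6 = 14.81 ft³/s
w_5 = (15.9 − 12.6)/2 = 1.65 ft; q_5 = 1.32 × 2.18 × 1.65 = 4.748 ft³/s
w_6 = (17.5 − 14.7)/2 = 1.4 ft; q_6 = 0.99 × 1.80 × 1.4 = 2.495 ft³/s
w_7 = (20.0 − 15.9)/2 = 2.05 ft; q_7 = 1.00 × 1.48 × 2.05 = 3.034 ft³/s
w_8 = (20.0 − 17.5)/2 = 1.25 ft; q_8 = 0.64 × 0.55 × 1.25 = 0.4400 ft³/s
Q = Σ qᵢ = 35.93 ft³/s

35.9 ft³/s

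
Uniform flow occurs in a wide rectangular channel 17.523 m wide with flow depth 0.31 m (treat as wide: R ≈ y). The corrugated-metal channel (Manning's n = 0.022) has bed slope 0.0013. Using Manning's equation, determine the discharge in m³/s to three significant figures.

A = b·y = 17.523 × 0.31 = 5.432 m²
Wide channel: R ≈ y = 0.31 m
Q = (1/n)·A·R^(2/3)·S^(1/2) = (1/0.022) × 5.432 × 0.3100^(2/3) × 0.0013^(1/2) = 4.078 m³/s

4.08 m³/s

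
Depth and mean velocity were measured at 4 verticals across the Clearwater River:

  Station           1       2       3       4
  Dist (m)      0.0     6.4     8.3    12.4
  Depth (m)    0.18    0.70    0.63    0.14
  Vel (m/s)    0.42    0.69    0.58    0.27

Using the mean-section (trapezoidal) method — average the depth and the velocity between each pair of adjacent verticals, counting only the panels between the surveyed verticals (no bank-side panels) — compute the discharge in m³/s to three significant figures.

Panel 1-2: Δb = 6.4 m, d̄ = (0.18+0.70)/2 = 0.44, v̄ = (0.42+0.69)/2 = 0.555 → q = 6.4×0.44×0.555 = 1.563 m³/s
Panel 2-3: Δb = 1.9 m, d̄ = (0.70+0.63)/2 = 0.665, v̄ = (0.69+0.58)/2 = 0.635 → q = 1.9×0.665×0.635 = 0.8023 m³/s
Panel 3-4: Δb = 4.1 m, d̄ = (0.63+0.14)/2 = 0.385, v̄ = (0.58+0.27)/2 = 0.425 → q = 4.1×0.385×0.425 = 0.6709 m³/s
Q = Σ q = 3.036 m³/s

3.04 m³/s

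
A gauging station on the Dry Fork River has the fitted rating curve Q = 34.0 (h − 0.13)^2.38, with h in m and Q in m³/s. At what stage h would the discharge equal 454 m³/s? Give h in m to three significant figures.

3.10 m

h − h₀ = (Q/C)^(1/b) = (454/34.0)^(1/2.38) = 2.971 m
h = 0.13 + 2.971 = 3.101 m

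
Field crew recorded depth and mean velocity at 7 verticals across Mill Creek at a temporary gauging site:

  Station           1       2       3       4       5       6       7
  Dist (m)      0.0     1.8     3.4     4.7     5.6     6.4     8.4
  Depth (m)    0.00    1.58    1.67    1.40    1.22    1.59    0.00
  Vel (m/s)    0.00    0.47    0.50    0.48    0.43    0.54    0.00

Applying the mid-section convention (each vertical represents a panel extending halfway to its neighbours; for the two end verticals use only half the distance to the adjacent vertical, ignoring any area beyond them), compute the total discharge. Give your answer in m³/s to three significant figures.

w_2 = (3.4 − 0.0)/2 = 1.7 m; q_2 = 0.47 × 1.58 × 1.7 = 1.262 m³/s
w_3 = (4.7 − 1.8)/2 = 1.45 m; q_3 = 0.50 × 1.67 × 1.45 = 1.211 m³/s
w_4 = (5.6 − 3.4)/2 = 1.1 m; q_4 = 0.48 × 1.40 × 1.1 = 0.7392 m³/s
w_5 = (6.4 − 4.7)/2 = 0.85 m; q_5 = 0.43 × 1.22 × 0.85 = 0.4459 m³/s
w_6 = (8.4 − 5.6)/2 = 1.4 m; q_6 = 0.54 × 1.59 × 1.4 = 1.202 m³/s
Stations 1, 7 contribute zero (depth or velocity is 0).
Q = Σ qᵢ = 4.860 m³/s

4.86 m³/s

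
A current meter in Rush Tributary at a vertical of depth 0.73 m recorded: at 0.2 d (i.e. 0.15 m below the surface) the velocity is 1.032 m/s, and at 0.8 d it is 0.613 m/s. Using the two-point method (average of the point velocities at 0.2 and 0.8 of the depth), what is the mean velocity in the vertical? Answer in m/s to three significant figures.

v̄ = (1.032 + 0.613) / 2 = 0.8225 m/s

0.823 m/s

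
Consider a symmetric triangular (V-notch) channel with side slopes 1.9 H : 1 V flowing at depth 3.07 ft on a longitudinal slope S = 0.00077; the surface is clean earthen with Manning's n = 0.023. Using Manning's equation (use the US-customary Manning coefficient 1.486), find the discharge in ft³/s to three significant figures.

A = z·y² = 1.9×3.07² = 17.91 ft²
P = 2y√(1+z²) = 2×3.07×√(1+1.9²) = 13.18 ft
R = A/P = 17.91/13.18 = 1.358 ft
Q = (1.486/n)·A·R^(2/3)·S^(1/2) = (1.486/0.023) × 17.91 × 1.358^(2/3) × 0.00077^(1/2) = 39.38 ft³/s

39.4 ft³/s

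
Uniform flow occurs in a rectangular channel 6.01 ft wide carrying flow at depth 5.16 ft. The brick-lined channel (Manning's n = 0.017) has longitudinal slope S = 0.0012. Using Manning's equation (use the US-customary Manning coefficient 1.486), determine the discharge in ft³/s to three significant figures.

144 ft³/s

A = b·y = 6.01 × 5.16 = 31.01 ft²
P = b + 2y = 6.01 + 2×5.16 = 16.33 ft
R = A/P = 31.01/16.33 = 1.899 ft
Q = (1.486/n)·A·R^(2/3)·S^(1/2) = (1.486/0.017) × 31.01 × 1.899^(2/3) × 0.0012^(1/2) = 144.0 ft³/s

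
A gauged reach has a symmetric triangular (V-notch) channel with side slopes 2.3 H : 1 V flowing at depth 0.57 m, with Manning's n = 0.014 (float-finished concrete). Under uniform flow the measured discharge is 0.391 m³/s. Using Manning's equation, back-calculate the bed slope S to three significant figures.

0.000321

A = z·y² = 2.3×0.57² = 0.7473 m²
P = 2y√(1+z²) = 2×0.57×√(1+2.3²) = 2.859 m
R = A/P = 0.7473/2.859 = 0.2614 m
S = (Q·n / (1·A·R^(2/3)))² = (0.391×0.014 / (1×0.7473×0.4088))² = 0.0003211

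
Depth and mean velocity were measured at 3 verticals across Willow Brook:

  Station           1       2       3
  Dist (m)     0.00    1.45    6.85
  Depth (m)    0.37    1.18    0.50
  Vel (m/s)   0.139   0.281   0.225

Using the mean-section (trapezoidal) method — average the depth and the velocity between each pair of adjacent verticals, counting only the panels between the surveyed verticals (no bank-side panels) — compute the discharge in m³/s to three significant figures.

Panel 1-2: Δb = 1.45 m, d̄ = (0.37+1.18)/2 = 0.775, v̄ = (0.139+0.281)/2 = 0.21 → q = 1.45×0.775×0.21 = 0.2360 m³/s
Panel 2-3: Δb = 5.4 m, d̄ = (1.18+0.50)/2 = 0.84, v̄ = (0.281+0.225)/2 = 0.253 → q = 5.4×0.84×0.253 = 1.148 m³/s
Q = Σ q = 1.384 m³/s

1.38 m³/s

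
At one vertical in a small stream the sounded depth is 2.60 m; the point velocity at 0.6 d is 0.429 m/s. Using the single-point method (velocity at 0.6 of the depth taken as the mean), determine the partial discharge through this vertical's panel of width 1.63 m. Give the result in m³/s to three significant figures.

v̄ = v₀.₆ = 0.429 m/s
q = v̄ × d × w = 0.4290 × 2.60 × 1.63 = 1.818 m³/s

1.82 m³/s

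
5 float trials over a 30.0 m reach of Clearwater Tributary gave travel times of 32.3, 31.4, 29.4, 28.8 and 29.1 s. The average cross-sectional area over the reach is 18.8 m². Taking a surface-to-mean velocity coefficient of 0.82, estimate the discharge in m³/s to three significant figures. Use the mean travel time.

15.3 m³/s

t̄ = (32.3 + 31.4 + 29.4 + 28.8 + 29.1) / 5 = 30.2 s
v_surface = L / t̄ = 30.0 / 30.2 = 0.9934 m/s
v_mean = 0.82 × 0.9934 = 0.8146 m/s
Q = A × v_mean = 18.8 × 0.8146 = 15.31 m³/s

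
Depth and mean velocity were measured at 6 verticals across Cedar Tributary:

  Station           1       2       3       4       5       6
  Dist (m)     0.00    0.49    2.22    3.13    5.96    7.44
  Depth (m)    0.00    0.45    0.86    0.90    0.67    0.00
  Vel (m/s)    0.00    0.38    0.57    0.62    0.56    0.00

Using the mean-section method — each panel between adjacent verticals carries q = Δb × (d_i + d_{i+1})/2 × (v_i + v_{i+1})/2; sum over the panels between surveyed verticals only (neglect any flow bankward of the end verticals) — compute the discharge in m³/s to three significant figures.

Panel 1-2: Δb = 0.49 m, d̄ = (0.00+0.45)/2 = 0.225, v̄ = (0.00+0.38)/2 = 0.19 → q = 0.49×0.225×0.19 = 0.02095 m³/s
Panel 2-3: Δb = 1.73 m, d̄ = (0.45+0.86)/2 = 0.655, v̄ = (0.38+0.57)/2 = 0.475 → q = 1.73×0.655×0.475 = 0.5382 m³/s
Panel 3-4: Δb = 0.91 m, d̄ = (0.86+0.90)/2 = 0.88, v̄ = (0.57+0.62)/2 = 0.595 → q = 0.91×0.88×0.595 = 0.4765 m³/s
Panel 4-5: Δb = 2.83 m, d̄ = (0.90+0.67)/2 = 0.785, v̄ = (0.62+0.56)/2 = 0.59 → q = 2.83×0.785×0.59 = 1.311 m³/s
Panel 5-6: Δb = 1.48 m, d̄ = (0.67+0.00)/2 = 0.335, v̄ = (0.56+0.00)/2 = 0.28 → q = 1.48×0.335×0.28 = 0.1388 m³/s
Q = Σ q = 2.485 m³/s

2.49 m³/s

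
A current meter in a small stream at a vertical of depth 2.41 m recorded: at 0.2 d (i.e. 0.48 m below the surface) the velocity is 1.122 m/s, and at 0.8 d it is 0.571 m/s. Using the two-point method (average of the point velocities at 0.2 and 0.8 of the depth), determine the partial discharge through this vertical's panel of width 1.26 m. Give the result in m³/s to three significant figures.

2.57 m³/s

v̄ = (1.122 + 0.571) / 2 = 0.8465 m/s
q = v̄ × d × w = 0.8465 × 2.41 × 1.26 = 2.570 m³/s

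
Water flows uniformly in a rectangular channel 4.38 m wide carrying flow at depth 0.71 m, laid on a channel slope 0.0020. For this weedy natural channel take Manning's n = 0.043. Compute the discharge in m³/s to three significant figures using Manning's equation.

A = b·y = 4.38 × 0.71 = 3.110 m²
P = b + 2y = 4.38 + 2×0.71 = 5.800 m
R = A/P = 3.110/5.800 = 0.5362 m
Q = (1/n)·A·R^(2/3)·S^(1/2) = (1/0.043) × 3.110 × 0.5362^(2/3) × 0.0020^(1/2) = 2.135 m³/s

2.13 m³/s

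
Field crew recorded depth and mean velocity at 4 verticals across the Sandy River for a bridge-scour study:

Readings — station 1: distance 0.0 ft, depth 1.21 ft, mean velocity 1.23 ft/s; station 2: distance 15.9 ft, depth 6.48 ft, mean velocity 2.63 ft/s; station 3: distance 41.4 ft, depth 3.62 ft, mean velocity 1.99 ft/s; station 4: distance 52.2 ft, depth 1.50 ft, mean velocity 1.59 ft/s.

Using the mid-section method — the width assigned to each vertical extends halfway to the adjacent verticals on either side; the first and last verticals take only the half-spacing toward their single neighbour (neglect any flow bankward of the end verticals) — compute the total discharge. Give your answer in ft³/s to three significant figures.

508 ft³/s

w_1 = (15.9 − 0.0)/2 = 7.95 ft; q_1 = 1.23 × 1.21 × 7.95 = 11.83 ft³/s
w_2 = (41.4 − 0.0)/2 = 20.7 ft; q_2 = 2.63 × 6.48 × 20.7 = 352.8 ft³/s
w_3 = (52.2 − 15.9)/2 = 18.15 ft; q_3 = 1.99 × 3.62 × 18.15 = 130.7 ft³/s
w_4 = (52.2 − 41.4)/2 = 5.4 ft; q_4 = 1.59 × 1.50 × 5.4 = 12.88 ft³/s
Q = Σ qᵢ = 508.2 ft³/s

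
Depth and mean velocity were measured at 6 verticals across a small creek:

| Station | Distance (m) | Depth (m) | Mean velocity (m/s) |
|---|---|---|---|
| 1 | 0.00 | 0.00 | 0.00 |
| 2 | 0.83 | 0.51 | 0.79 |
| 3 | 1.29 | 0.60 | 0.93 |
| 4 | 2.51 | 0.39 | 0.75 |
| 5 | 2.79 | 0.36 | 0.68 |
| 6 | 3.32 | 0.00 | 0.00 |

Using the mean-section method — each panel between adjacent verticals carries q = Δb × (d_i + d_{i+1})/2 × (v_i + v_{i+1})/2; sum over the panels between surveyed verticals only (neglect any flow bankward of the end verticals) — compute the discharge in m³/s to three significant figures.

Panel 1-2: Δb = 0.83 m, d̄ = (0.00+0.51)/2 = 0.255, v̄ = (0.00+0.79)/2 = 0.395 → q = 0.83×0.255×0.395 = 0.08360 m³/s
Panel 2-3: Δb = 0.46 m, d̄ = (0.51+0.60)/2 = 0.555, v̄ = (0.79+0.93)/2 = 0.86 → q = 0.46×0.555×0.86 = 0.2196 m³/s
Panel 3-4: Δb = 1.22 m, d̄ = (0.60+0.39)/2 = 0.495, v̄ = (0.93+0.75)/2 = 0.84 → q = 1.22×0.495×0.84 = 0.5073 m³/s
Panel 4-5: Δb = 0.28 m, d̄ = (0.39+0.36)/2 = 0.375, v̄ = (0.75+0.68)/2 = 0.715 → q = 0.28×0.375×0.715 = 0.07508 m³/s
Panel 5-6: Δb = 0.53 m, d̄ = (0.36+0.00)/2 = 0.18, v̄ = (0.68+0.00)/2 = 0.34 → q = 0.53×0.18×0.34 = 0.03244 m³/s
Q = Σ q = 0.9179 m³/s

0.918 m³/s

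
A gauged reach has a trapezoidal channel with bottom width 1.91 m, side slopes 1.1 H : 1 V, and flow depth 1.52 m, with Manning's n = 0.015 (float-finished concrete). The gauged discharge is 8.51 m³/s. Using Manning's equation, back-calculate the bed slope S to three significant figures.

A = (b + z·y)·y = (1.91 + 1.1×1.52)×1.52 = 5.445 m²
P = b + 2y√(1+z²) = 1.91 + 2×1.52×√(1+1.1²) = 6.429 m
R = A/P = 5.445/6.429 = 0.8469 m
S = (Q·n / (1·A·R^(2/3)))² = (8.51×0.015 / (1×5.445×0.8951))² = 0.0006861

0.000686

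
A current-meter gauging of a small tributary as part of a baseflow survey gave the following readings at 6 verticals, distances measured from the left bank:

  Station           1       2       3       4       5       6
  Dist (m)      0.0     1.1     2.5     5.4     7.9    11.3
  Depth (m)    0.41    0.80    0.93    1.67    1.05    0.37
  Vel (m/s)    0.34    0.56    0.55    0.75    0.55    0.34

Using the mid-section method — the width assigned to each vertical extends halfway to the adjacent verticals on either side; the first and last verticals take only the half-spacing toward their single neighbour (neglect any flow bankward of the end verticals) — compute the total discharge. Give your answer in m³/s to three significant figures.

7.04 m³/s

w_1 = (1.1 − 0.0)/2 = 0.55 m; q_1 = 0.34 × 0.41 × 0.55 = 0.07667 m³/s
w_2 = (2.5 − 0.0)/2 = 1.25 m; q_2 = 0.56 × 0.80 × 1.25 = 0.5600 m³/s
w_3 = (5.4 − 1.1)/2 = 2.15 m; q_3 = 0.55 × 0.93 × 2.15 = 1.100 m³/s
w_4 = (7.9 − 2.5)/2 = 2.7 m; q_4 = 0.75 × 1.67 × 2.7 = 3.382 m³/s
w_5 = (11.3 − 5.4)/2 = 2.95 m; q_5 = 0.55 × 1.05 × 2.95 = 1.704 m³/s
w_6 = (11.3 − 7.9)/2 = 1.7 m; q_6 = 0.34 × 0.37 × 1.7 = 0.2139 m³/s
Q = Σ qᵢ = 7.036 m³/s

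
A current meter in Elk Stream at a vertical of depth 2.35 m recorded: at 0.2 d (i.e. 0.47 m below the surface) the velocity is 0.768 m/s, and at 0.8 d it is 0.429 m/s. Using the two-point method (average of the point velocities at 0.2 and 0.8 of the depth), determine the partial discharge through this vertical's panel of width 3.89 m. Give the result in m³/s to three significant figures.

5.47 m³/s

v̄ = (0.768 + 0.429) / 2 = 0.5985 m/s
q = v̄ × d × w = 0.5985 × 2.35 × 3.89 = 5.471 m³/s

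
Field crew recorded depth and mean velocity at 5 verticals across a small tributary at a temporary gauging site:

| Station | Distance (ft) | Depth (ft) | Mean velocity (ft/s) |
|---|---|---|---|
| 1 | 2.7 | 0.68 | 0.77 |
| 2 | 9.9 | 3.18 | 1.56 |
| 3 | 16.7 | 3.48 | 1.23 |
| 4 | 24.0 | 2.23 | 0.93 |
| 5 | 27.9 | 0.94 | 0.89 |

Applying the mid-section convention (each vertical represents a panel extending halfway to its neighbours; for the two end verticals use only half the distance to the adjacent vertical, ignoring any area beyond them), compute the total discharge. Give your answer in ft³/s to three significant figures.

w_1 = (9.9 − 2.7)/2 = 3.6 ft; q_1 = 0.77 × 0.68 × 3.6 = 1.885 ft³/s
w_2 = (16.7 − 2.7)/2 = 7 ft; q_2 = 1.56 × 3.18 × 7 = 34.73 ft³/s
w_3 = (24.0 − 9.9)/2 = 7.05 ft; q_3 = 1.23 × 3.48 × 7.05 = 30.18 ft³/s
w_4 = (27.9 − 16.7)/2 = 5.6 ft; q_4 = 0.93 × 2.23 × 5.6 = 11.61 ft³/s
w_5 = (27.9 − 24.0)/2 = 1.95 ft; q_5 = 0.89 × 0.94 × 1.95 = 1.631 ft³/s
Q = Σ qᵢ = 80.03 ft³/s

80.0 ft³/s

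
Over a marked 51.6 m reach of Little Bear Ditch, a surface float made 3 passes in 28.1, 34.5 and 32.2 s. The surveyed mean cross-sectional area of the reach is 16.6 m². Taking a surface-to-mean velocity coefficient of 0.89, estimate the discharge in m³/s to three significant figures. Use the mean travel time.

t̄ = (28.1 + 34.5 + 32.2) / 3 = 31.6 s
v_surface = L / t̄ = 51.6 / 31.6 = 1.633 m/s
v_mean = 0.89 × 1.633 = 1.453 m/s
Q = A × v_mean = 16.6 × 1.453 = 24.12 m³/s

24.1 m³/s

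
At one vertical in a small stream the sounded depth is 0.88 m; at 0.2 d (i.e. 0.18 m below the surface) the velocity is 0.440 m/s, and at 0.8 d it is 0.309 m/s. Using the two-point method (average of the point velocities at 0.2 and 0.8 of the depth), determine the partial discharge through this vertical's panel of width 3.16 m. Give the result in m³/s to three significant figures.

v̄ = (0.440 + 0.309) / 2 = 0.3745 m/s
q = v̄ × d × w = 0.3745 × 0.88 × 3.16 = 1.041 m³/s

1.04 m³/s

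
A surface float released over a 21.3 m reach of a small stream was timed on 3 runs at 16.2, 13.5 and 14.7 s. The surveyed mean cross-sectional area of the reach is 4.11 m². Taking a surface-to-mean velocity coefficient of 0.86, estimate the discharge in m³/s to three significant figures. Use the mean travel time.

5.09 m³/s

t̄ = (16.2 + 13.5 + 14.7) / 3 = 14.8 s
v_surface = L / t̄ = 21.3 / 14.8 = 1.439 m/s
v_mean = 0.86 × 1.439 = 1.238 m/s
Q = A × v_mean = 4.11 × 1.238 = 5.087 m³/s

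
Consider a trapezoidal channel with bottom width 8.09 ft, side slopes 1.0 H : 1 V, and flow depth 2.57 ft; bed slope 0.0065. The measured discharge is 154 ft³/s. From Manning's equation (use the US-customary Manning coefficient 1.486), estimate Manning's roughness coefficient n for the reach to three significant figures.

A = (b + z·y)·y = (8.09 + 1.0×2.57)×2.57 = 27.40 ft²
P = b + 2y√(1+z²) = 8.09 + 2×2.57×√(1+1.0²) = 15.36 ft
R = A/P = 27.40/15.36 = 1.784 ft
n = (1.486/Q)·A·R^(2/3)·S^(1/2) = (1.486/154) × 27.40 × 1.471 × 0.08062 = 0.03135

0.0313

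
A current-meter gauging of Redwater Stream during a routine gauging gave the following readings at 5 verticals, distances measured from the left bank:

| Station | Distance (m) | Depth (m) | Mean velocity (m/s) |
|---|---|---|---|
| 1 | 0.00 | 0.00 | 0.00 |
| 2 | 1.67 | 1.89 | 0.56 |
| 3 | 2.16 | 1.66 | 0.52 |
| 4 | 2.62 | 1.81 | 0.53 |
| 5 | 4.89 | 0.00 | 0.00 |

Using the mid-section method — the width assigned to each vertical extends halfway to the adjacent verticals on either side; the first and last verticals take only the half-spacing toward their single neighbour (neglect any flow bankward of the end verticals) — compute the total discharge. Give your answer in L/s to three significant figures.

w_2 = (2.16 − 0.00)/2 = 1.08 m; q_2 = 0.56 × 1.89 × 1.08 = 1.143 m³/s
w_3 = (2.62 − 1.67)/2 = 0.475 m; q_3 = 0.52 × 1.66 × 0.475 = 0.4100 m³/s
w_4 = (4.89 − 2.16)/2 = 1.365 m; q_4 = 0.53 × 1.81 × 1.365 = 1.309 m³/s
Stations 1, 5 contribute zero (depth or velocity is 0).
Q = Σ qᵢ = 2.863 m³/s
= 2.863 × 1000 = 2863 L/s

2860 L/s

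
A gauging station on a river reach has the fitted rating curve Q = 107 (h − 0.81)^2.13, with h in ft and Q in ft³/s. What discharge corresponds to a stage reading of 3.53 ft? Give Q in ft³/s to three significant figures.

Q = 107 × (3.53 − 0.81)^2.13 = 107 × 2.72^2.13 = 901.6 ft³/s

902 ft³/s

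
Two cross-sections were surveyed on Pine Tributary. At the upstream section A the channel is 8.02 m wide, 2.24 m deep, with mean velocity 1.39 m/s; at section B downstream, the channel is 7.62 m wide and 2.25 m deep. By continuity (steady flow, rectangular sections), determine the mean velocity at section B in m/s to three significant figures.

1.46 m/s

Q = A₁V₁ = (8.02×2.24) × 1.39 = 24.97 m³/s
A₂ = 7.62 × 2.25 = 17.15 m²
V₂ = Q/A₂ = 24.97/17.15 = 1.456 m/s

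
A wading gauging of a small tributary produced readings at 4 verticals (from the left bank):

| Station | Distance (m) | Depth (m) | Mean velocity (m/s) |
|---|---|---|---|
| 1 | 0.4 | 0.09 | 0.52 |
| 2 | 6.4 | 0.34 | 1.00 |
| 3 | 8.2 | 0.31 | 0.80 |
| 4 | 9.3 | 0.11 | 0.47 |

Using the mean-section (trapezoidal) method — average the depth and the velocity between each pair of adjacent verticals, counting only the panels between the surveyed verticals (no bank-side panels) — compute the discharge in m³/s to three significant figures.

Panel 1-2: Δb = 6 m, d̄ = (0.09+0.34)/2 = 0.215, v̄ = (0.52+1.00)/2 = 0.76 → q = 6×0.215×0.76 = 0.9804 m³/s
Panel 2-3: Δb = 1.8 m, d̄ = (0.34+0.31)/2 = 0.325, v̄ = (1.00+0.80)/2 = 0.9 → q = 1.8×0.325×0.9 = 0.5265 m³/s
Panel 3-4: Δb = 1.1 m, d̄ = (0.31+0.11)/2 = 0.21, v̄ = (0.80+0.47)/2 = 0.635 → q = 1.1×0.21×0.635 = 0.1467 m³/s
Q = Σ q = 1.654 m³/s

1.65 m³/s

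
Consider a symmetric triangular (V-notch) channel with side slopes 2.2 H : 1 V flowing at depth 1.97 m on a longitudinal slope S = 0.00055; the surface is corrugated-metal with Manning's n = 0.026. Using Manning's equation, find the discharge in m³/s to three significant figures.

7.16 m³/s

A = z·y² = 2.2×1.97² = 8.538 m²
P = 2y√(1+z²) = 2×1.97×√(1+2.2²) = 9.521 m
R = A/P = 8.538/9.521 = 0.8967 m
Q = (1/n)·A·R^(2/3)·S^(1/2) = (1/0.026) × 8.538 × 0.8967^(2/3) × 0.00055^(1/2) = 7.161 m³/s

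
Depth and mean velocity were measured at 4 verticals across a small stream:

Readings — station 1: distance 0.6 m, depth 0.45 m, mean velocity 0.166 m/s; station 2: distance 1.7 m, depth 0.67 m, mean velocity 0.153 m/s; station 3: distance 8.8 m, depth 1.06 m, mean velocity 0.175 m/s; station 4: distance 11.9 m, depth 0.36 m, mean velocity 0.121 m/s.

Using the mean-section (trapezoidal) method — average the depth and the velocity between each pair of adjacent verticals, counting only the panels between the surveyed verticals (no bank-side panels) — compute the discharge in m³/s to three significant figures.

Panel 1-2: Δb = 1.1 m, d̄ = (0.45+0.67)/2 = 0.56, v̄ = (0.166+0.153)/2 = 0.1595 → q = 1.1×0.56×0.1595 = 0.09825 m³/s
Panel 2-3: Δb = 7.1 m, d̄ = (0.67+1.06)/2 = 0.865, v̄ = (0.153+0.175)/2 = 0.164 → q = 7.1×0.865×0.164 = 1.007 m³/s
Panel 3-4: Δb = 3.1 m, d̄ = (1.06+0.36)/2 = 0.71, v̄ = (0.175+0.121)/2 = 0.148 → q = 3.1×0.71×0.148 = 0.3257 m³/s
Q = Σ q = 1.431 m³/s

1.43 m³/s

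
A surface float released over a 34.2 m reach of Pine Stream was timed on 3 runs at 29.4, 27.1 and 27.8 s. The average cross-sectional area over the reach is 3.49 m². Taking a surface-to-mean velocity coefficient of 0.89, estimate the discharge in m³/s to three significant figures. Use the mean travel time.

3.78 m³/s

t̄ = (29.4 + 27.1 + 27.8) / 3 = 28.1 s
v_surface = L / t̄ = 34.2 / 28.1 = 1.217 m/s
v_mean = 0.89 × 1.217 = 1.083 m/s
Q = A × v_mean = 3.49 × 1.083 = 3.780 m³/s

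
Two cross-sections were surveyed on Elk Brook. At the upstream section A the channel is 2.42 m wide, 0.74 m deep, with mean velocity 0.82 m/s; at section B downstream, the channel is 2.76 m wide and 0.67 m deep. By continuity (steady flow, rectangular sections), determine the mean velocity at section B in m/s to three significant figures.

0.794 m/s

Q = A₁V₁ = (2.42×0.74) × 0.82 = 1.468 m³/s
A₂ = 2.76 × 0.67 = 1.849 m²
V₂ = Q/A₂ = 1.468/1.849 = 0.7941 m/s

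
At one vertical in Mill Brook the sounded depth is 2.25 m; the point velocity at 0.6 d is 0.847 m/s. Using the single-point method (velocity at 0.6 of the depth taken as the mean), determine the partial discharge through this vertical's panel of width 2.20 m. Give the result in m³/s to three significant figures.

v̄ = v₀.₆ = 0.847 m/s
q = v̄ × d × w = 0.8470 × 2.25 × 2.20 = 4.193 m³/s

4.19 m³/s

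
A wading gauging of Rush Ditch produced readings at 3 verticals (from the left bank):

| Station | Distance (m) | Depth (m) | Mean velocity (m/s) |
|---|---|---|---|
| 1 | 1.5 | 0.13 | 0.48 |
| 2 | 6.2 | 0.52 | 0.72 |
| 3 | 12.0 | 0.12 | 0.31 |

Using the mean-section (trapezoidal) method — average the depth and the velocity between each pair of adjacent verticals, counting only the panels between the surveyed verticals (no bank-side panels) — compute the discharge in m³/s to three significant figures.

1.87 m³/s

Panel 1-2: Δb = 4.7 m, d̄ = (0.13+0.52)/2 = 0.325, v̄ = (0.48+0.72)/2 = 0.6 → q = 4.7×0.325×0.6 = 0.9165 m³/s
Panel 2-3: Δb = 5.8 m, d̄ = (0.52+0.12)/2 = 0.32, v̄ = (0.72+0.31)/2 = 0.515 → q = 5.8×0.32×0.515 = 0.9558 m³/s
Q = Σ q = 1.872 m³/s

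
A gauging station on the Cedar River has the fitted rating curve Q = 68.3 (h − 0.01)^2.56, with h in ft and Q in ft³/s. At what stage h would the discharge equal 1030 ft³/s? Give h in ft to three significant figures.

2.90 ft

h − h₀ = (Q/C)^(1/b) = (1030/68.3)^(1/2.56) = 2.886 ft
h = 0.01 + 2.886 = 2.896 ft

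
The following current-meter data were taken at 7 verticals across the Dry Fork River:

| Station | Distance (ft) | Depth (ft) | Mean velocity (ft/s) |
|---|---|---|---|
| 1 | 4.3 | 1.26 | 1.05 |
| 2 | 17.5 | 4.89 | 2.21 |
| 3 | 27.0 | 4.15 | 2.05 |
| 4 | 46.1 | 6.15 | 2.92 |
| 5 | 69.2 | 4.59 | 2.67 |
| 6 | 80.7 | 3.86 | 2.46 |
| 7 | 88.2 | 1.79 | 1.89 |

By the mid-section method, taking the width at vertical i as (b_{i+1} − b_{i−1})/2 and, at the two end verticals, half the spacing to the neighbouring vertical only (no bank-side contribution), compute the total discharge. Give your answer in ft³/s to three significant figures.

947 ft³/s

w_1 = (17.5 − 4.3)/2 = 6.6 ft; q_1 = 1.05 × 1.26 × 6.6 = 8.732 ft³/s
w_2 = (27.0 − 4.3)/2 = 11.35 ft; q_2 = 2.21 × 4.89 × 11.35 = 122.7 ft³/s
w_3 = (46.1 − 17.5)/2 = 14.3 ft; q_3 = 2.05 × 4.15 × 14.3 = 121.7 ft³/s
w_4 = (69.2 − 27.0)/2 = 21.1 ft; q_4 = 2.92 × 6.15 × 21.1 = 378.9 ft³/s
w_5 = (80.7 − 46.1)/2 = 17.3 ft; q_5 = 2.67 × 4.59 × 17.3 = 212.0 ft³/s
w_6 = (88.2 − 69.2)/2 = 9.5 ft; q_6 = 2.46 × 3.86 × 9.5 = 90.21 ft³/s
w_7 = (88.2 − 80.7)/2 = 3.75 ft; q_7 = 1.89 × 1.79 × 3.75 = 12.69 ft³/s
Q = Σ qᵢ = 946.9 ft³/s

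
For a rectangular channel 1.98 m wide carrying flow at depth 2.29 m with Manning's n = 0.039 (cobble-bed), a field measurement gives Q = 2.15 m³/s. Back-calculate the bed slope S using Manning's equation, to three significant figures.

A = b·y = 1.98 × 2.29 = 4.534 m²
P = b + 2y = 1.98 + 2×2.29 = 6.560 m
R = A/P = 4.534/6.560 = 0.6912 m
S = (Q·n / (1·A·R^(2/3)))² = (2.15×0.039 / (1×4.534×0.7817))² = 0.0005596

0.000560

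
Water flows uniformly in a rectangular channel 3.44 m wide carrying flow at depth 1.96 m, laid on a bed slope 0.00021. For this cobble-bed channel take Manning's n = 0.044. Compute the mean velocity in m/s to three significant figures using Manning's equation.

0.311 m/s

A = b·y = 3.44 × 1.96 = 6.742 m²
P = b + 2y = 3.44 + 2×1.96 = 7.360 m
R = A/P = 6.742/7.360 = 0.9161 m
Q = (1/n)·A·R^(2/3)·S^(1/2) = (1/0.044) × 6.742 × 0.9161^(2/3) × 0.00021^(1/2) = 2.095 m³/s
V = Q/A = 2.095/6.742 = 0.3107 m/s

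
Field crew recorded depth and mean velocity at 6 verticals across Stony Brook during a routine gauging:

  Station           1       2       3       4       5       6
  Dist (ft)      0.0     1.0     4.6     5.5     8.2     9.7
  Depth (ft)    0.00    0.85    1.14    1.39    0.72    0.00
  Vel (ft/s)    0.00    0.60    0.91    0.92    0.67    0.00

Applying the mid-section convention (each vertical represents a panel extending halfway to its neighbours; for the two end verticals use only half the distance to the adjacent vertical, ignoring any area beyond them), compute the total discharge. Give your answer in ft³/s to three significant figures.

6.82 ft³/s

w_2 = (4.6 − 0.0)/2 = 2.3 ft; q_2 = 0.60 × 0.85 × 2.3 = 1.173 ft³/s
w_3 = (5.5 − 1.0)/2 = 2.25 ft; q_3 = 0.91 × 1.14 × 2.25 = 2.334 ft³/s
w_4 = (8.2 − 4.6)/2 = 1.8 ft; q_4 = 0.92 × 1.39 × 1.8 = 2.302 ft³/s
w_5 = (9.7 − 5.5)/2 = 2.1 ft; q_5 = 0.67 × 0.72 × 2.1 = 1.013 ft³/s
Stations 1, 6 contribute zero (depth or velocity is 0).
Q = Σ qᵢ = 6.822 ft³/s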